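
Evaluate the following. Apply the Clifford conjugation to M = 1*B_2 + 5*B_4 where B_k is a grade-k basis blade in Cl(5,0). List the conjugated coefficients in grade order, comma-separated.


Clifford conjugate sign for grade k: (-1)^(k(k+1)/2)
Grade 2: (-1)^(2*3/2) = (-1)^3 = -1, coeff 1 -> -1
Grade 4: (-1)^(4*5/2) = (-1)^10 = 1, coeff 5 -> 5
Conjugated coefficients: -1, 5


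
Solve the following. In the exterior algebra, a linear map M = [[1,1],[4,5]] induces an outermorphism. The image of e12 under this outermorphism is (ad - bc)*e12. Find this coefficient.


The outermorphism of a linear map f sends e1^e2 to f(e1)^f(e2).
f(e1) = 1*e1 + 4*e2
f(e2) = 1*e1 + 5*e2
f(e1) ^ f(e2) = (1*e1 + 4*e2) ^ (1*e1 + 5*e2)
= 1*5*e12 + 4*1*e21
= (5 - 4)*e12
= 1*e12
Coefficient = 1


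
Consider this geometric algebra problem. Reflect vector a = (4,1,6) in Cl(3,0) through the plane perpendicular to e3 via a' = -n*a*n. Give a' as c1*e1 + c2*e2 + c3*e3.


Reflection formula: a' = -n*a*n, with n = e3 (unit vector, n^2 = 1).
For reflection through hyperplane perp to e3:
The component along e3 flips sign, others stay.
a = (4, 1, 6)
a' = (4, 1, -6)
a' = 4*e1 + 1*e2 - 6*e3


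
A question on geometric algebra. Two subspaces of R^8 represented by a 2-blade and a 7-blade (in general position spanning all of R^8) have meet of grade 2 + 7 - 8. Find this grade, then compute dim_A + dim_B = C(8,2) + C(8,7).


Meet grade = grade(A) + grade(B) - n
= 2 + 7 - 8 = 1
C(8,2) = 28
C(8,7) = 8
dim_A + dim_B = 28 + 8 = 36


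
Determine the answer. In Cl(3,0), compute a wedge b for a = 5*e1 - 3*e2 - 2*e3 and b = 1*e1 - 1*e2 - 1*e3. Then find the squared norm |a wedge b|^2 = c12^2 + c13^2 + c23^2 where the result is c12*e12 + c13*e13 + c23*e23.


a wedge b = (a1*b2 - a2*b1)*e12 + (a1*b3 - a3*b1)*e13 + (a2*b3 - a3*b2)*e23
e12 coeff: 5*(-1) - (-3)*1 = -5 - (-3) = -2
e13 coeff: 5*(-1) - (-2)*1 = -5 - (-2) = -3
e23 coeff: (-3)*(-1) - (-2)*(-1) = 3 - 2 = 1
|a wedge b|^2 = (-2)^2 + (-3)^2 + 1^2
= 4 + 9 + 1
= 14


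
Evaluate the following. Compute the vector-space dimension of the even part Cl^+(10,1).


Even subalgebra dimension = 2^(n-1)
n = 10 + 1 = 11
2^(11 - 1) = 2^10 = 1024
Verification: sum of C(11,k) for even k = 1 + 55 + 330 + 462 + 165 + 11 = 1024
Result = 1024


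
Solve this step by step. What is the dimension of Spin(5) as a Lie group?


Spin(n) double-covers SO(n); both have Lie algebra so(n) of dimension n(n-1)/2.
n = 5
n(n-1) = 5 * 4 = 20
dim Spin(5) = 20/2 = 10


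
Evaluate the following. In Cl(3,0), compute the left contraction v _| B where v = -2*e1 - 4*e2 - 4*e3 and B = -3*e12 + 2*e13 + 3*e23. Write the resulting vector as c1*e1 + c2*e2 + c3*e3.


Left contraction v _| B = <vB>_1 (grade-1 part of the geometric product vB).
Using e1_|e12 = e2, e2_|e12 = -e1, e1_|e13 = e3, e3_|e13 = -e1, e2_|e23 = e3, e3_|e23 = -e2:
e1 coeff: -v2*b12 - v3*b13 = -(-4)*(-3) - (-4)*(2) = -4
e2 coeff: v1*b12 - v3*b23 = (-2)*(-3) - (-4)*(3) = 18
e3 coeff: v1*b13 + v2*b23 = (-2)*(2) + (-4)*(3) = -16
v _| B = -4*e1 + 18*e2 - 16*e3


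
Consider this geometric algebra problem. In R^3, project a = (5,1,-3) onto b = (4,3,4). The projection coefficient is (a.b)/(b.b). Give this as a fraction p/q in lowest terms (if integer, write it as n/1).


Projection coefficient = (a . b) / (b . b)
a . b = 5*4 + 1*3 + (-3)*4
= 20 + 3 + (-12) = 11
b . b = 4^2 + 3^2 + 4^2
= 16 + 9 + 16 = 41
Coefficient = 11/41
In lowest terms: 11/41


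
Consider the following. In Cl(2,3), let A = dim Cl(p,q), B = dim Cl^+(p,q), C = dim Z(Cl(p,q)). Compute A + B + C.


n = 2 + 3 = 5
Total dim = 2^5 = 32
Even subalgebra dim = 2^4 = 16
n is odd, so center dim = 2
Sum = 32 + 16 + 2 = 50


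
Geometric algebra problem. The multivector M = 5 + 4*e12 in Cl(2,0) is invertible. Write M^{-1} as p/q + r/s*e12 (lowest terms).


M = 5 + 4*e12, where e12^2 = -1.
Since M commutes with its reverse ~M = a - b*e12, M * ~M = a^2 - b^2*e12^2 = a^2 + b^2.
So M^{-1} = ~M / (a^2 + b^2) = (a - b*e12)/(a^2 + b^2).
a^2 + b^2 = 25 + 16 = 41
Scalar part = 5/41 = 5/41
Bivector coeff = -4/41 = -4/41
M^{-1} = 5/41 - 4/41*e12


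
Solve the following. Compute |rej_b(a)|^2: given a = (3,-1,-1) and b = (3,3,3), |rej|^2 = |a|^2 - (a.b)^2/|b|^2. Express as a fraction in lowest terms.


|a|^2 = 3^2 + (-1)^2 + (-1)^2 = 11
|b|^2 = 3^2 + 3^2 + 3^2 = 27
a . b = 3*3 + (-1)*3 + (-1)*3 = 3
(a.b)^2 = 3^2 = 9
|rej|^2 = 11 - 9/27
= (297 - 9)/27
= 288/27
In lowest terms: 32/3


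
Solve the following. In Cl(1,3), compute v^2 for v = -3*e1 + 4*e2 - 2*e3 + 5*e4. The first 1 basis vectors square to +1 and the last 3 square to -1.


v^2 = sum of c_i^2 * e_i^2
Positive signature terms (e_i^2 = +1): (-3)^2 = 9
Negative signature terms (e_j^2 = -1): 4^2 + (-2)^2 + 5^2 = 45
v^2 = 9 - 45 = -36


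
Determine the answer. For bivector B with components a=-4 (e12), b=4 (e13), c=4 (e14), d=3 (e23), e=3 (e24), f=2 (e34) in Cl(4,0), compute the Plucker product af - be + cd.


Plucker relation: af - be + cd
a*f = (-4)*2 = -8
b*e = 4*3 = 12
c*d = 4*3 = 12
af - be + cd = -8 - 12 + 12
= -8


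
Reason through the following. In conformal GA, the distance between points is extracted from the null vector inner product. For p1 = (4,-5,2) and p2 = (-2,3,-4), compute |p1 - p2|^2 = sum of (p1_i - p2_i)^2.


p1 - p2 = (6, -8, 6)
|p1 - p2|^2 = 6^2 + (-8)^2 + 6^2
= 36 + 64 + 36
= 136


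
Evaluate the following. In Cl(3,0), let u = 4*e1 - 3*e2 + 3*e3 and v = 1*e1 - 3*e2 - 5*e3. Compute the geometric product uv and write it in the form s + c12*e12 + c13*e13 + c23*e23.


In Cl(3,0): e_i^2 = 1, e_ie_j = -e_je_i for i != j.
Scalar part = u . v = 4*1 + (-3)*(-3) + 3*(-5)
= 4 + 9 + (-15) = -2
e12 coeff = 4*(-3) - (-3)*1 = -12 - (-3) = -9
e13 coeff = 4*(-5) - 3*1 = -20 - 3 = -23
e23 coeff = (-3)*(-5) - 3*(-3) = 15 - (-9) = 24
uv = -2 - 9*e12 - 23*e13 + 24*e23


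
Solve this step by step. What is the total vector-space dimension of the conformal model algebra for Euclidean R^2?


The conformal model of R^2 uses Cl(3,1): the 2 Euclidean generators plus two extra orthogonal generators e+ (e+^2 = +1) and e- (e-^2 = -1), from which the null vectors e0, einf are built.
Number of generators m = 2 + 2 = 4.
dim Cl(p,q) = 2^m = 2^4 = 16


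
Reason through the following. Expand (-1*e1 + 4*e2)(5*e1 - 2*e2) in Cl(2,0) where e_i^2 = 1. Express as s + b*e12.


Expand: (-1*e1 + 4*e2)(5*e1 - 2*e2)
= (-1)*5*e1e1 + (-1)*(-2)*e1e2 + 4*5*e2e1 + 4*(-2)*e2e2
Using e1^2 = e2^2 = 1, e2e1 = -e1e2:
Scalar part s = (-1)*5 + 4*(-2) = -5 + (-8) = -13
Bivector part b = (-1)*(-2) - 4*5 = 2 - 20 = -18
uv = -13 - 18*e12


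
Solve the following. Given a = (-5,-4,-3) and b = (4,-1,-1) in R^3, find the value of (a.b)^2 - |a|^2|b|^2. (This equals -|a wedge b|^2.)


a . b = (-5)*4 + (-4)*(-1) + (-3)*(-1)
= -20 + 4 + 3 = -13
|a|^2 = (-5)^2 + (-4)^2 + (-3)^2 = 50
|b|^2 = 4^2 + (-1)^2 + (-1)^2 = 18
(a.b)^2 = (-13)^2 = 169
|a|^2 * |b|^2 = 50 * 18 = 900
Result = 169 - 900 = -731


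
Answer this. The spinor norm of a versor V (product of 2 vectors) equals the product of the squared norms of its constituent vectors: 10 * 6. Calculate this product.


Spinor norm N(V) = |v1|^2 * |v2|^2 * ... * |v2|^2
= 10 * 6
Running product: 10, 60
N(V) = 60


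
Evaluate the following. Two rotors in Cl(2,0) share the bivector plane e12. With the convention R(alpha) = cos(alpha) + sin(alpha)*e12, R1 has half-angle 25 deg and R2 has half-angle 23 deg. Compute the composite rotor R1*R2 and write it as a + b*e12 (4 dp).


Same-plane rotors commute and their half-angles add:
R1*R2 = cos(a1 + a2) + sin(a1 + a2)*e12.
a1 + a2 = 25 + 23 = 48 deg
cos(48 deg) = 0.6691
sin(48 deg) = 0.7431
R1*R2 = 0.6691 + 0.7431*e12


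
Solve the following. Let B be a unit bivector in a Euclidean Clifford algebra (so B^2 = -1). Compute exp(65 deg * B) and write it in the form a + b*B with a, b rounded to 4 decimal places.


For a unit bivector B with B^2 = -1, the exponential series gives
e^(theta*B) = cos(theta) + sin(theta)*B (the GA analogue of Euler's formula).
theta = 65 degrees = 1.134464 rad
cos(65 deg) = 0.4226
sin(65 deg) = 0.9063
exp(theta*B) = 0.4226 + 0.9063*B


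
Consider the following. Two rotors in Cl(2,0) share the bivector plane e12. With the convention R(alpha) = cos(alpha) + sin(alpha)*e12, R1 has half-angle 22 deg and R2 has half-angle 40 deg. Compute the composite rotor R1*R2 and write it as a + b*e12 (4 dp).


Same-plane rotors commute and their half-angles add:
R1*R2 = cos(a1 + a2) + sin(a1 + a2)*e12.
a1 + a2 = 22 + 40 = 62 deg
cos(62 deg) = 0.4695
sin(62 deg) = 0.8829
R1*R2 = 0.4695 + 0.8829*e12


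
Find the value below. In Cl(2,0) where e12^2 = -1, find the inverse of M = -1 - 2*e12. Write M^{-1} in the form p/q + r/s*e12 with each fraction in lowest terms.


M = -1 - 2*e12, where e12^2 = -1.
Since M commutes with its reverse ~M = a - b*e12, M * ~M = a^2 - b^2*e12^2 = a^2 + b^2.
So M^{-1} = ~M / (a^2 + b^2) = (a - b*e12)/(a^2 + b^2).
a^2 + b^2 = 1 + 4 = 5
Scalar part = -1/5 = -1/5
Bivector coeff = 2/5 = 2/5
M^{-1} = -1/5 + 2/5*e12


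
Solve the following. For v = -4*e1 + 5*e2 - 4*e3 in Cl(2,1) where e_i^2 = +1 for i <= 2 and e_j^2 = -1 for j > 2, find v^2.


v^2 = sum of c_i^2 * e_i^2
Positive signature terms (e_i^2 = +1): (-4)^2 + 5^2 = 41
Negative signature terms (e_j^2 = -1): (-4)^2 = 16
v^2 = 41 - 16 = 25


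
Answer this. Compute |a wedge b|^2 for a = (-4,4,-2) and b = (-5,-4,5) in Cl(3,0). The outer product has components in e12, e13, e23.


a wedge b = (a1*b2 - a2*b1)*e12 + (a1*b3 - a3*b1)*e13 + (a2*b3 - a3*b2)*e23
e12 coeff: (-4)*(-4) - 4*(-5) = 16 - (-20) = 36
e13 coeff: (-4)*5 - (-2)*(-5) = -20 - 10 = -30
e23 coeff: 4*5 - (-2)*(-4) = 20 - 8 = 12
|a wedge b|^2 = 36^2 + (-30)^2 + 12^2
= 1296 + 900 + 144
= 2340


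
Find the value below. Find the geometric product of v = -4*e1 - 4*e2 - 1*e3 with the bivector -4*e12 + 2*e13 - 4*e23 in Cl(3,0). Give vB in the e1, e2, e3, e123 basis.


vB has grade-1 (vector) and grade-3 (trivector) parts: vB = (v _| B) + (v ^ B).
Vector part <vB>_1:
  e1: -v2*b12 - v3*b13 = -(-4)*(-4) - (-1)*(2) = -14
  e2: v1*b12 - v3*b23 = (-4)*(-4) - (-1)*(-4) = 12
  e3: v1*b13 + v2*b23 = (-4)*(2) + (-4)*(-4) = 8
Trivector part <vB>_3:
  e123: v1*b23 - v2*b13 + v3*b12 = (-4)*(-4) - (-4)*(2) + (-1)*(-4) = 28
vB = -14*e1 + 12*e2 + 8*e3 + 28*e123


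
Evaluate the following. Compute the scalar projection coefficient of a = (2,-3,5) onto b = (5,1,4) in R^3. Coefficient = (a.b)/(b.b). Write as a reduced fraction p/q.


Projection coefficient = (a . b) / (b . b)
a . b = 2*5 + (-3)*1 + 5*4
= 10 + (-3) + 20 = 27
b . b = 5^2 + 1^2 + 4^2
= 25 + 1 + 16 = 42
Coefficient = 27/42
In lowest terms: 9/14


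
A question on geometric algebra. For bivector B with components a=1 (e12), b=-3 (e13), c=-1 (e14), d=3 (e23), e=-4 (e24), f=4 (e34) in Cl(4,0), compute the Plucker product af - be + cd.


Plucker relation: af - be + cd
a*f = 1*4 = 4
b*e = (-3)*(-4) = 12
c*d = (-1)*3 = -3
af - be + cd = 4 - 12 + (-3)
= -11


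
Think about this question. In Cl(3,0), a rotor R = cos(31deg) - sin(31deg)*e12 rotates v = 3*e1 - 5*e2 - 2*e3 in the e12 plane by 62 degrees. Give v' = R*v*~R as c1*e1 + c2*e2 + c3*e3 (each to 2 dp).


Rotor R = cos(31deg) - sin(31deg)*e12
Rotation angle theta = 2 * 31 = 62 degrees in the e12 plane (e1 -> e2).
The component perpendicular to the plane (e3) is invariant: v'_3 = v3 = -2.00
cos(62deg) = 0.4695, sin(62deg) = 0.8829
v'_1 = v1*cos(theta) - v2*sin(theta) = 3*0.4695 - (-5)*0.8829 = 5.82
v'_2 = v1*sin(theta) + v2*cos(theta) = 3*0.8829 + (-5)*0.4695 = 0.30
v' = 5.82*e1 + 0.30*e2 - 2.00*e3


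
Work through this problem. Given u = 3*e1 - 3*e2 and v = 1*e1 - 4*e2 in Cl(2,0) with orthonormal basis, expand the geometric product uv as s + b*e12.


Expand: (3*e1 - 3*e2)(1*e1 - 4*e2)
= 3*1*e1e1 + 3*(-4)*e1e2 + (-3)*1*e2e1 + (-3)*(-4)*e2e2
Using e1^2 = e2^2 = 1, e2e1 = -e1e2:
Scalar part s = 3*1 + (-3)*(-4) = 3 + 12 = 15
Bivector part b = 3*(-4) - (-3)*1 = -12 - (-3) = -9
uv = 15 - 9*e12


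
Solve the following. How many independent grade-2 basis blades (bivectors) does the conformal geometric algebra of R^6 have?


The conformal model of R^6 uses Cl(7,1) with m = 6 + 2 = 8 generators.
Number of grade-2 blades = C(m, 2) = C(8, 2)
= 8*7/2 = 28


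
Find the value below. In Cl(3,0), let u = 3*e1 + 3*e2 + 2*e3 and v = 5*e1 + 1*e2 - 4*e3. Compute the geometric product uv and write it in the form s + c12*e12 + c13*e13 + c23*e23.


In Cl(3,0): e_i^2 = 1, e_ie_j = -e_je_i for i != j.
Scalar part = u . v = 3*5 + 3*1 + 2*(-4)
= 15 + 3 + (-8) = 10
e12 coeff = 3*1 - 3*5 = 3 - 15 = -12
e13 coeff = 3*(-4) - 2*5 = -12 - 10 = -22
e23 coeff = 3*(-4) - 2*1 = -12 - 2 = -14
uv = 10 - 12*e12 - 22*e13 - 14*e23


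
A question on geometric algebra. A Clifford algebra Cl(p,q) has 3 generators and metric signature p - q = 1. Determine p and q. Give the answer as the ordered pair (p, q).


We need p + q = 3 and p - q = 1.
Adding: 2p = 3 + 1 = 4, so p = 2.
Then q = 3 - 2 = 1.
(p, q) = (2, 1)


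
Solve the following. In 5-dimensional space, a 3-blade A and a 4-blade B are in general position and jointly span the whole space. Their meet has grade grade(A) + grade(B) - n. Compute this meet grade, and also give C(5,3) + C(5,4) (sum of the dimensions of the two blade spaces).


Meet grade = grade(A) + grade(B) - n
= 3 + 4 - 5 = 2
C(5,3) = 10
C(5,4) = 5
dim_A + dim_B = 10 + 5 = 15


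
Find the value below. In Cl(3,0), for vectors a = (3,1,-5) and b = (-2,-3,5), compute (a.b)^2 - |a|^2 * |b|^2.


a . b = 3*(-2) + 1*(-3) + (-5)*5
= -6 + (-3) + (-25) = -34
|a|^2 = 3^2 + 1^2 + (-5)^2 = 35
|b|^2 = (-2)^2 + (-3)^2 + 5^2 = 38
(a.b)^2 = (-34)^2 = 1156
|a|^2 * |b|^2 = 35 * 38 = 1330
Result = 1156 - 1330 = -174


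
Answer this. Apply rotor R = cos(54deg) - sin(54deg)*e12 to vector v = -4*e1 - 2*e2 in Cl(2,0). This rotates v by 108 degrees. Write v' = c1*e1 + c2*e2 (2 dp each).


Rotor R = cos(54deg) - sin(54deg)*e12
Rotation angle theta = 2 * 54 = 108 degrees
v' = R*v*~R rotates v by theta.
cos(108deg) = -0.3090, sin(108deg) = 0.9511
v'_1 = -4*cos(108deg) - (-2)*sin(108deg)
= -4*(-0.3090) - (-2)*0.9511
= 3.14
v'_2 = -4*sin(108deg) + (-2)*cos(108deg)
= -4*0.9511 + (-2)*(-0.3090)
= -3.19
v' = 3.14*e1 - 3.19*e2


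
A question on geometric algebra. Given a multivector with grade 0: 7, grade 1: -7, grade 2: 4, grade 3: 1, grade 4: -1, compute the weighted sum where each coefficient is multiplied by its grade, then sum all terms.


Grade-weighted sum = sum of grade_k * coefficient_k
0*7 = 0
1*(-7) = -7
2*4 = 8
3*1 = 3
4*(-1) = -4
Total = 0 + (-7) + 8 + 3 + (-4) = 0


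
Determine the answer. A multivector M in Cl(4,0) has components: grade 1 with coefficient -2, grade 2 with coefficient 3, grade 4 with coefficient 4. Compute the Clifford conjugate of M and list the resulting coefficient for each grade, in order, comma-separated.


Clifford conjugate sign for grade k: (-1)^(k(k+1)/2)
Grade 1: (-1)^(1*2/2) = (-1)^1 = -1, coeff -2 -> 2
Grade 2: (-1)^(2*3/2) = (-1)^3 = -1, coeff 3 -> -3
Grade 4: (-1)^(4*5/2) = (-1)^10 = 1, coeff 4 -> 4
Conjugated coefficients: 2, -3, 4


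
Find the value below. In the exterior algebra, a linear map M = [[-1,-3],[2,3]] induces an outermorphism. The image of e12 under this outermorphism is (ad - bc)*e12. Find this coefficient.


The outermorphism of a linear map f sends e1^e2 to f(e1)^f(e2).
f(e1) = -1*e1 + 2*e2
f(e2) = -3*e1 + 3*e2
f(e1) ^ f(e2) = (-1*e1 + 2*e2) ^ (-3*e1 + 3*e2)
= (-1)*3*e12 + 2*(-3)*e21
= (-3 - (-6))*e12
= 3*e12
Coefficient = 3


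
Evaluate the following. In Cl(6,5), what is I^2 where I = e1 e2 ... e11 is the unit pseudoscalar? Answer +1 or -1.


The pseudoscalar I = e1...e_n (product of all n generators) of Cl(p,q) satisfies I^2 = (-1)^(q + n(n-1)/2).
p = 6, q = 5, n = p + q = 11
n(n-1)/2 = 11 * 10 / 2 = 55
Exponent = q + n(n-1)/2 = 5 + 55 = 60
I^2 = (-1)^60 = +1


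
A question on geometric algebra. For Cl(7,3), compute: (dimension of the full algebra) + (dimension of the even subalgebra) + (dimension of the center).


n = 7 + 3 = 10
Total dim = 2^10 = 1024
Even subalgebra dim = 2^9 = 512
n is even, so center dim = 1
Sum = 1024 + 512 + 1 = 1537


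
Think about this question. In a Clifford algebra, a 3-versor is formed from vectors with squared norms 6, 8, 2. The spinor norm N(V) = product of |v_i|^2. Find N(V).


Spinor norm N(V) = |v1|^2 * |v2|^2 * ... * |v3|^2
= 6 * 8 * 2
Running product: 6, 48, 96
N(V) = 96


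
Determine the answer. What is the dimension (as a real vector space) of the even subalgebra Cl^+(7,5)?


Even subalgebra dimension = 2^(n-1)
n = 7 + 5 = 12
2^(12 - 1) = 2^11 = 2048
Verification: sum of C(12,k) for even k = 1 + 66 + 495 + 924 + 495 + 66 + 1 = 2048
Result = 2048


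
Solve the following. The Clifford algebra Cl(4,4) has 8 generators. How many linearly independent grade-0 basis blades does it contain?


Number of grade-k basis blades in Cl(p,q) with n = p + q is C(n, k).
n = 4 + 4 = 8
C(8, 0) = 8! / (0! * 8!)
= 40320 / (1 * 40320)
= 1


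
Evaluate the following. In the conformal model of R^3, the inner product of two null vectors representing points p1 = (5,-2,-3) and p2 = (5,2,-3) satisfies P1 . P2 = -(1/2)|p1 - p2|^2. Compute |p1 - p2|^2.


p1 - p2 = (0, -4, 0)
|p1 - p2|^2 = 0^2 + (-4)^2 + 0^2
= 0 + 16 + 0
= 16


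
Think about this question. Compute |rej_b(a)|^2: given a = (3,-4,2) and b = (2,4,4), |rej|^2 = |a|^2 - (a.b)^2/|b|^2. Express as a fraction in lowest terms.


|a|^2 = 3^2 + (-4)^2 + 2^2 = 29
|b|^2 = 2^2 + 4^2 + 4^2 = 36
a . b = 3*2 + (-4)*4 + 2*4 = -2
(a.b)^2 = (-2)^2 = 4
|rej|^2 = 29 - 4/36
= (1044 - 4)/36
= 1040/36
In lowest terms: 260/9


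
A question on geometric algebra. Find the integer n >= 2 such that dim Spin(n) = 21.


dim Spin(n) = dim so(n) = n(n-1)/2.
Solve n(n-1)/2 = 21, i.e. n^2 - n - 42 = 0.
Discriminant = 1 + 8*21 = 169
n = (1 + sqrt(169))/2 = (1 + 13)/2 = 7


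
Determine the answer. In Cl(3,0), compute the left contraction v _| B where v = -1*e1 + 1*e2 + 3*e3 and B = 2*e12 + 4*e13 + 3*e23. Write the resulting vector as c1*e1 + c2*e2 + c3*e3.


Left contraction v _| B = <vB>_1 (grade-1 part of the geometric product vB).
Using e1_|e12 = e2, e2_|e12 = -e1, e1_|e13 = e3, e3_|e13 = -e1, e2_|e23 = e3, e3_|e23 = -e2:
e1 coeff: -v2*b12 - v3*b13 = -(1)*(2) - (3)*(4) = -14
e2 coeff: v1*b12 - v3*b23 = (-1)*(2) - (3)*(3) = -11
e3 coeff: v1*b13 + v2*b23 = (-1)*(4) + (1)*(3) = -1
v _| B = -14*e1 - 11*e2 - 1*e3


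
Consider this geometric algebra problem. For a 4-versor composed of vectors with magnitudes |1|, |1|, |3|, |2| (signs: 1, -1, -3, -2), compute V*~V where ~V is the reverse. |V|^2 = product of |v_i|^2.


Each vector v_i has |v_i|^2 = s_i^2
Squared scales: 1^2 = 1, (-1)^2 = 1, (-3)^2 = 9, (-2)^2 = 4
|V|^2 = 1 * 1 * 9 * 4
= 36


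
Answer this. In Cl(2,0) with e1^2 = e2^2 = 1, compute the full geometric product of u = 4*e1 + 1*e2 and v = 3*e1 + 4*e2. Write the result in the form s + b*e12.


Expand: (4*e1 + 1*e2)(3*e1 + 4*e2)
= 4*3*e1e1 + 4*4*e1e2 + 1*3*e2e1 + 1*4*e2e2
Using e1^2 = e2^2 = 1, e2e1 = -e1e2:
Scalar part s = 4*3 + 1*4 = 12 + 4 = 16
Bivector part b = 4*4 - 1*3 = 16 - 3 = 13
uv = 16 + 13*e12


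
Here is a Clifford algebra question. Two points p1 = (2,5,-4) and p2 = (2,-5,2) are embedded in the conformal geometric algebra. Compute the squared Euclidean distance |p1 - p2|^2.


p1 - p2 = (0, 10, -6)
|p1 - p2|^2 = 0^2 + 10^2 + (-6)^2
= 0 + 100 + 36
= 136


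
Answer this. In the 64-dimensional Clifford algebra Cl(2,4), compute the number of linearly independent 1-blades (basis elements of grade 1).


Number of grade-k basis blades in Cl(p,q) with n = p + q is C(n, k).
n = 2 + 4 = 6
C(6, 1) = 6! / (1! * 5!)
= 720 / (1 * 120)
= 6


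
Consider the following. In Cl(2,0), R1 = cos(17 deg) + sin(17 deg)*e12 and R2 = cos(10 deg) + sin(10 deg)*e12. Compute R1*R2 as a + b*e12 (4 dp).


Same-plane rotors commute and their half-angles add:
R1*R2 = cos(a1 + a2) + sin(a1 + a2)*e12.
a1 + a2 = 17 + 10 = 27 deg
cos(27 deg) = 0.8910
sin(27 deg) = 0.4540
R1*R2 = 0.8910 + 0.4540*e12


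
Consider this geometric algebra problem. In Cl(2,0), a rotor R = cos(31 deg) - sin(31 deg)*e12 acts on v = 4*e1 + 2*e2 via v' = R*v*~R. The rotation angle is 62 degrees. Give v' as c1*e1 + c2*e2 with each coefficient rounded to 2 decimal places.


Rotor R = cos(31deg) - sin(31deg)*e12
Rotation angle theta = 2 * 31 = 62 degrees
v' = R*v*~R rotates v by theta.
cos(62deg) = 0.4695, sin(62deg) = 0.8829
v'_1 = 4*cos(62deg) - 2*sin(62deg)
= 4*0.4695 - 2*0.8829
= 0.11
v'_2 = 4*sin(62deg) + 2*cos(62deg)
= 4*0.8829 + 2*0.4695
= 4.47
v' = 0.11*e1 + 4.47*e2


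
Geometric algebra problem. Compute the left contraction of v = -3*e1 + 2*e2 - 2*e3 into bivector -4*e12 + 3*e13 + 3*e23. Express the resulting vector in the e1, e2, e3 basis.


Left contraction v _| B = <vB>_1 (grade-1 part of the geometric product vB).
Using e1_|e12 = e2, e2_|e12 = -e1, e1_|e13 = e3, e3_|e13 = -e1, e2_|e23 = e3, e3_|e23 = -e2:
e1 coeff: -v2*b12 - v3*b13 = -(2)*(-4) - (-2)*(3) = 14
e2 coeff: v1*b12 - v3*b23 = (-3)*(-4) - (-2)*(3) = 18
e3 coeff: v1*b13 + v2*b23 = (-3)*(3) + (2)*(3) = -3
v _| B = 14*e1 + 18*e2 - 3*e3


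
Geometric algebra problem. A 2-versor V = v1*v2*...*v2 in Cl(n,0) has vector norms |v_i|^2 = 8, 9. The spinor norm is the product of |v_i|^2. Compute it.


Spinor norm N(V) = |v1|^2 * |v2|^2 * ... * |v2|^2
= 8 * 9
Running product: 8, 72
N(V) = 72


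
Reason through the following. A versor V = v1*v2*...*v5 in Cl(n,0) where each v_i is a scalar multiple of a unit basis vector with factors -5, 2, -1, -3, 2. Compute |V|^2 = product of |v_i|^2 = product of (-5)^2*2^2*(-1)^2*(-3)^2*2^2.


Each vector v_i has |v_i|^2 = s_i^2
Squared scales: (-5)^2 = 25, 2^2 = 4, (-1)^2 = 1, (-3)^2 = 9, 2^2 = 4
|V|^2 = 25 * 4 * 1 * 9 * 4
= 3600


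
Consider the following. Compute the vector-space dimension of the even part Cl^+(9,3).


Even subalgebra dimension = 2^(n-1)
n = 9 + 3 = 12
2^(12 - 1) = 2^11 = 2048
Verification: sum of C(12,k) for even k = 1 + 66 + 495 + 924 + 495 + 66 + 1 = 2048
Result = 2048


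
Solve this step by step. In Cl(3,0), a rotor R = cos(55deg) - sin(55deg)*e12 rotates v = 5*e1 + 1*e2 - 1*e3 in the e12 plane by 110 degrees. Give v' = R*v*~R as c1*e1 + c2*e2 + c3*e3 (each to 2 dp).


Rotor R = cos(55deg) - sin(55deg)*e12
Rotation angle theta = 2 * 55 = 110 degrees in the e12 plane (e1 -> e2).
The component perpendicular to the plane (e3) is invariant: v'_3 = v3 = -1.00
cos(110deg) = -0.3420, sin(110deg) = 0.9397
v'_1 = v1*cos(theta) - v2*sin(theta) = 5*(-0.3420) - 1*0.9397 = -2.65
v'_2 = v1*sin(theta) + v2*cos(theta) = 5*0.9397 + 1*(-0.3420) = 4.36
v' = -2.65*e1 + 4.36*e2 - 1.00*e3


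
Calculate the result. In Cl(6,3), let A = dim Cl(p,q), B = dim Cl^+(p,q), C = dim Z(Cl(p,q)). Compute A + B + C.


n = 6 + 3 = 9
Total dim = 2^9 = 512
Even subalgebra dim = 2^8 = 256
n is odd, so center dim = 2
Sum = 512 + 256 + 2 = 770


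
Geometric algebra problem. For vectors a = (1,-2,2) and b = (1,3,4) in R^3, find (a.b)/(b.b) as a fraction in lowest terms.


Projection coefficient = (a . b) / (b . b)
a . b = 1*1 + (-2)*3 + 2*4
= 1 + (-6) + 8 = 3
b . b = 1^2 + 3^2 + 4^2
= 1 + 9 + 16 = 26
Coefficient = 3/26
In lowest terms: 3/26


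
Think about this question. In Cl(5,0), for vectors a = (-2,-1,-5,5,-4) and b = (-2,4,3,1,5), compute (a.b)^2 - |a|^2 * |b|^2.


a . b = (-2)*(-2) + (-1)*4 + (-5)*3 + 5*1 + (-4)*5
= 4 + (-4) + (-15) + 5 + (-20) = -30
|a|^2 = (-2)^2 + (-1)^2 + (-5)^2 + 5^2 + (-4)^2 = 71
|b|^2 = (-2)^2 + 4^2 + 3^2 + 1^2 + 5^2 = 55
(a.b)^2 = (-30)^2 = 900
|a|^2 * |b|^2 = 71 * 55 = 3905
Result = 900 - 3905 = -3005


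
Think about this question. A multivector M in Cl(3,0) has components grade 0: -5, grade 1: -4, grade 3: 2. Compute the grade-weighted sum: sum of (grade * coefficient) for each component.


Grade-weighted sum = sum of grade_k * coefficient_k
0*(-5) = 0
1*(-4) = -4
3*2 = 6
Total = 0 + (-4) + 6 = 2


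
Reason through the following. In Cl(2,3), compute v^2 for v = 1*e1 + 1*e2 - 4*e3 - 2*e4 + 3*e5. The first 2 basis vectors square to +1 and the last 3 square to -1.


v^2 = sum of c_i^2 * e_i^2
Positive signature terms (e_i^2 = +1): 1^2 + 1^2 = 2
Negative signature terms (e_j^2 = -1): (-4)^2 + (-2)^2 + 3^2 = 29
v^2 = 2 - 29 = -27


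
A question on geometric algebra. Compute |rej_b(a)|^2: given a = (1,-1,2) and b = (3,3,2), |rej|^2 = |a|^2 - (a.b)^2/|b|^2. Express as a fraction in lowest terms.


|a|^2 = 1^2 + (-1)^2 + 2^2 = 6
|b|^2 = 3^2 + 3^2 + 2^2 = 22
a . b = 1*3 + (-1)*3 + 2*2 = 4
(a.b)^2 = 4^2 = 16
|rej|^2 = 6 - 16/22
= (132 - 16)/22
= 116/22
In lowest terms: 58/11


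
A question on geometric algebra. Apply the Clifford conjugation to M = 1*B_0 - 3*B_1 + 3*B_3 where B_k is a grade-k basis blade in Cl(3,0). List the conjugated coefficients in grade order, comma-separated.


Clifford conjugate sign for grade k: (-1)^(k(k+1)/2)
Grade 0: (-1)^(0*1/2) = (-1)^0 = 1, coeff 1 -> 1
Grade 1: (-1)^(1*2/2) = (-1)^1 = -1, coeff -3 -> 3
Grade 3: (-1)^(3*4/2) = (-1)^6 = 1, coeff 3 -> 3
Conjugated coefficients: 1, 3, 3


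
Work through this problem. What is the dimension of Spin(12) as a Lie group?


Spin(n) double-covers SO(n); both have Lie algebra so(n) of dimension n(n-1)/2.
n = 12
n(n-1) = 12 * 11 = 132
dim Spin(12) = 132/2 = 66


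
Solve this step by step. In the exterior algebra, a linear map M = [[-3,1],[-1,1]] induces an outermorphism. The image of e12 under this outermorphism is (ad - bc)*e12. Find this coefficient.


The outermorphism of a linear map f sends e1^e2 to f(e1)^f(e2).
f(e1) = -3*e1 - 1*e2
f(e2) = 1*e1 + 1*e2
f(e1) ^ f(e2) = (-3*e1 - 1*e2) ^ (1*e1 + 1*e2)
= (-3)*1*e12 + (-1)*1*e21
= (-3 - (-1))*e12
= -2*e12
Coefficient = -2


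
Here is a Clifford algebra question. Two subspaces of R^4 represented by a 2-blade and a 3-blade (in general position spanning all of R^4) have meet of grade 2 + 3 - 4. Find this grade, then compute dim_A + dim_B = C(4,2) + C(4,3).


Meet grade = grade(A) + grade(B) - n
= 2 + 3 - 4 = 1
C(4,2) = 6
C(4,3) = 4
dim_A + dim_B = 6 + 4 = 10


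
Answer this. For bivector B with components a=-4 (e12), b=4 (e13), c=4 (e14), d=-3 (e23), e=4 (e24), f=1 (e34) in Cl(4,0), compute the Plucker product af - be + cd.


Plucker relation: af - be + cd
a*f = (-4)*1 = -4
b*e = 4*4 = 16
c*d = 4*(-3) = -12
af - be + cd = -4 - 16 + (-12)
= -32


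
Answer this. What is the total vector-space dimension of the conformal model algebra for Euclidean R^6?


The conformal model of R^6 uses Cl(7,1): the 6 Euclidean generators plus two extra orthogonal generators e+ (e+^2 = +1) and e- (e-^2 = -1), from which the null vectors e0, einf are built.
Number of generators m = 6 + 2 = 8.
dim Cl(p,q) = 2^m = 2^8 = 256


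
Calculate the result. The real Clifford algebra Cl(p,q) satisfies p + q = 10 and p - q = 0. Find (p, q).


We need p + q = 10 and p - q = 0.
Adding: 2p = 10 + 0 = 10, so p = 5.
Then q = 10 - 5 = 5.
(p, q) = (5, 5)


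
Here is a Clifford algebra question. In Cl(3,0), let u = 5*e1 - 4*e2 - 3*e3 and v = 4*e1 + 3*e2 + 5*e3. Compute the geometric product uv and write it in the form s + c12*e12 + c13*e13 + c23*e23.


In Cl(3,0): e_i^2 = 1, e_ie_j = -e_je_i for i != j.
Scalar part = u . v = 5*4 + (-4)*3 + (-3)*5
= 20 + (-12) + (-15) = -7
e12 coeff = 5*3 - (-4)*4 = 15 - (-16) = 31
e13 coeff = 5*5 - (-3)*4 = 25 - (-12) = 37
e23 coeff = (-4)*5 - (-3)*3 = -20 - (-9) = -11
uv = -7 + 31*e12 + 37*e13 - 11*e23


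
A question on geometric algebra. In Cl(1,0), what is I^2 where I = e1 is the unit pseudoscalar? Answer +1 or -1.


The pseudoscalar I = e1...e_n (product of all n generators) of Cl(p,q) satisfies I^2 = (-1)^(q + n(n-1)/2).
p = 1, q = 0, n = p + q = 1
n(n-1)/2 = 1 * 0 / 2 = 0
Exponent = q + n(n-1)/2 = 0 + 0 = 0
I^2 = (-1)^0 = +1


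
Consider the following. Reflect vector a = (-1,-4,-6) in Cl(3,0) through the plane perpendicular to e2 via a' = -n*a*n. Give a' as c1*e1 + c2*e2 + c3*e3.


Reflection formula: a' = -n*a*n, with n = e2 (unit vector, n^2 = 1).
For reflection through hyperplane perp to e2:
The component along e2 flips sign, others stay.
a = (-1, -4, -6)
a' = (-1, 4, -6)
a' = -1*e1 + 4*e2 - 6*e3


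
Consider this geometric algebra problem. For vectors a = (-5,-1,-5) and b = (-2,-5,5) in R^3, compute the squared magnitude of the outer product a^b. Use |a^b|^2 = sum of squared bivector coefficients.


a wedge b = (a1*b2 - a2*b1)*e12 + (a1*b3 - a3*b1)*e13 + (a2*b3 - a3*b2)*e23
e12 coeff: (-5)*(-5) - (-1)*(-2) = 25 - 2 = 23
e13 coeff: (-5)*5 - (-5)*(-2) = -25 - 10 = -35
e23 coeff: (-1)*5 - (-5)*(-5) = -5 - 25 = -30
|a wedge b|^2 = 23^2 + (-35)^2 + (-30)^2
= 529 + 1225 + 900
= 2654


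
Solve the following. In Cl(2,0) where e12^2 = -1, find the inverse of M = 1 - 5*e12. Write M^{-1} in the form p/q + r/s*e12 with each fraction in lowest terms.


M = 1 - 5*e12, where e12^2 = -1.
Since M commutes with its reverse ~M = a - b*e12, M * ~M = a^2 - b^2*e12^2 = a^2 + b^2.
So M^{-1} = ~M / (a^2 + b^2) = (a - b*e12)/(a^2 + b^2).
a^2 + b^2 = 1 + 25 = 26
Scalar part = 1/26 = 1/26
Bivector coeff = 5/26 = 5/26
M^{-1} = 1/26 + 5/26*e12


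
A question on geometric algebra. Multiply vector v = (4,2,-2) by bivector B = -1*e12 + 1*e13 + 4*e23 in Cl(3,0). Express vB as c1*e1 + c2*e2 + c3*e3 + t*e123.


vB has grade-1 (vector) and grade-3 (trivector) parts: vB = (v _| B) + (v ^ B).
Vector part <vB>_1:
  e1: -v2*b12 - v3*b13 = -(2)*(-1) - (-2)*(1) = 4
  e2: v1*b12 - v3*b23 = (4)*(-1) - (-2)*(4) = 4
  e3: v1*b13 + v2*b23 = (4)*(1) + (2)*(4) = 12
Trivector part <vB>_3:
  e123: v1*b23 - v2*b13 + v3*b12 = (4)*(4) - (2)*(1) + (-2)*(-1) = 16
vB = 4*e1 + 4*e2 + 12*e3 + 16*e123


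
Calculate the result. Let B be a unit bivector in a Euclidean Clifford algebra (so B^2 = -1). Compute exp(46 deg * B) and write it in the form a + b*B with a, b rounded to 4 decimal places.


For a unit bivector B with B^2 = -1, the exponential series gives
e^(theta*B) = cos(theta) + sin(theta)*B (the GA analogue of Euler's formula).
theta = 46 degrees = 0.802851 rad
cos(46 deg) = 0.6947
sin(46 deg) = 0.7193
exp(theta*B) = 0.6947 + 0.7193*B


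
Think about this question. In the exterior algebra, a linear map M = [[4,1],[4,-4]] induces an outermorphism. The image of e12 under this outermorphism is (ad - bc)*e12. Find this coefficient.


The outermorphism of a linear map f sends e1^e2 to f(e1)^f(e2).
f(e1) = 4*e1 + 4*e2
f(e2) = 1*e1 - 4*e2
f(e1) ^ f(e2) = (4*e1 + 4*e2) ^ (1*e1 - 4*e2)
= 4*(-4)*e12 + 4*1*e21
= (-16 - 4)*e12
= -20*e12
Coefficient = -20


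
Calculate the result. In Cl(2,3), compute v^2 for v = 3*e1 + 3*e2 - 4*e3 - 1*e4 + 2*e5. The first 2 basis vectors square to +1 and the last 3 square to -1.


v^2 = sum of c_i^2 * e_i^2
Positive signature terms (e_i^2 = +1): 3^2 + 3^2 = 18
Negative signature terms (e_j^2 = -1): (-4)^2 + (-1)^2 + 2^2 = 21
v^2 = 18 - 21 = -3


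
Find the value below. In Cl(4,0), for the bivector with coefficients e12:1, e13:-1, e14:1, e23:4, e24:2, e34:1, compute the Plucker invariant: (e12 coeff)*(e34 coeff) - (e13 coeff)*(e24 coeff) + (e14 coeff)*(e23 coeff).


Plucker relation: af - be + cd
a*f = 1*1 = 1
b*e = (-1)*2 = -2
c*d = 1*4 = 4
af - be + cd = 1 - (-2) + 4
= 7


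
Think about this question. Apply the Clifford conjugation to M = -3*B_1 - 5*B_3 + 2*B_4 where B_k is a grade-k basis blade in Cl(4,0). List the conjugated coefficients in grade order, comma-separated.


Clifford conjugate sign for grade k: (-1)^(k(k+1)/2)
Grade 1: (-1)^(1*2/2) = (-1)^1 = -1, coeff -3 -> 3
Grade 3: (-1)^(3*4/2) = (-1)^6 = 1, coeff -5 -> -5
Grade 4: (-1)^(4*5/2) = (-1)^10 = 1, coeff 2 -> 2
Conjugated coefficients: 3, -5, 2


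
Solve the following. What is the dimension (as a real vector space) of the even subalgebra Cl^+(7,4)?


Even subalgebra dimension = 2^(n-1)
n = 7 + 4 = 11
2^(11 - 1) = 2^10 = 1024
Verification: sum of C(11,k) for even k = 1 + 55 + 330 + 462 + 165 + 11 = 1024
Result = 1024


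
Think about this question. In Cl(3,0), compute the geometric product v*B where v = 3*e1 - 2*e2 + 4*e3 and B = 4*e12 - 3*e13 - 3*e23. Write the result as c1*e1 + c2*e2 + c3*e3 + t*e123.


vB has grade-1 (vector) and grade-3 (trivector) parts: vB = (v _| B) + (v ^ B).
Vector part <vB>_1:
  e1: -v2*b12 - v3*b13 = -(-2)*(4) - (4)*(-3) = 20
  e2: v1*b12 - v3*b23 = (3)*(4) - (4)*(-3) = 24
  e3: v1*b13 + v2*b23 = (3)*(-3) + (-2)*(-3) = -3
Trivector part <vB>_3:
  e123: v1*b23 - v2*b13 + v3*b12 = (3)*(-3) - (-2)*(-3) + (4)*(4) = 1
vB = 20*e1 + 24*e2 - 3*e3 + 1*e123


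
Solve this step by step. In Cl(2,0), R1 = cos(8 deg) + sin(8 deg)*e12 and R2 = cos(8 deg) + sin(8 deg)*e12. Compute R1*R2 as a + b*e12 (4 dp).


Same-plane rotors commute and their half-angles add:
R1*R2 = cos(a1 + a2) + sin(a1 + a2)*e12.
a1 + a2 = 8 + 8 = 16 deg
cos(16 deg) = 0.9613
sin(16 deg) = 0.2756
R1*R2 = 0.9613 + 0.2756*e12


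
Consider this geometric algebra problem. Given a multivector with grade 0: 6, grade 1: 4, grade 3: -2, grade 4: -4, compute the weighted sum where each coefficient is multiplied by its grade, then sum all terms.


Grade-weighted sum = sum of grade_k * coefficient_k
0*6 = 0
1*4 = 4
3*(-2) = -6
4*(-4) = -16
Total = 0 + 4 + (-6) + (-16) = -18


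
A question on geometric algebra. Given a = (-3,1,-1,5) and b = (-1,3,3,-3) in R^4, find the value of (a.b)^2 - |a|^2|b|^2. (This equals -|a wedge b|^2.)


a . b = (-3)*(-1) + 1*3 + (-1)*3 + 5*(-3)
= 3 + 3 + (-3) + (-15) = -12
|a|^2 = (-3)^2 + 1^2 + (-1)^2 + 5^2 = 36
|b|^2 = (-1)^2 + 3^2 + 3^2 + (-3)^2 = 28
(a.b)^2 = (-12)^2 = 144
|a|^2 * |b|^2 = 36 * 28 = 1008
Result = 144 - 1008 = -864


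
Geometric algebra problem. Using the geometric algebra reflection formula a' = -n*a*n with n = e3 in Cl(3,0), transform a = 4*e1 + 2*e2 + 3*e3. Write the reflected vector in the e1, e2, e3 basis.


Reflection formula: a' = -n*a*n, with n = e3 (unit vector, n^2 = 1).
For reflection through hyperplane perp to e3:
The component along e3 flips sign, others stay.
a = (4, 2, 3)
a' = (4, 2, -3)
a' = 4*e1 + 2*e2 - 3*e3


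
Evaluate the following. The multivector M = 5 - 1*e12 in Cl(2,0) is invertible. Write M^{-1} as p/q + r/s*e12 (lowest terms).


M = 5 - 1*e12, where e12^2 = -1.
Since M commutes with its reverse ~M = a - b*e12, M * ~M = a^2 - b^2*e12^2 = a^2 + b^2.
So M^{-1} = ~M / (a^2 + b^2) = (a - b*e12)/(a^2 + b^2).
a^2 + b^2 = 25 + 1 = 26
Scalar part = 5/26 = 5/26
Bivector coeff = 1/26 = 1/26
M^{-1} = 5/26 + 1/26*e12


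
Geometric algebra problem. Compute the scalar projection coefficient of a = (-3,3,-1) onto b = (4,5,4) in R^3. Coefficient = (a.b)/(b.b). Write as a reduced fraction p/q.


Projection coefficient = (a . b) / (b . b)
a . b = (-3)*4 + 3*5 + (-1)*4
= -12 + 15 + (-4) = -1
b . b = 4^2 + 5^2 + 4^2
= 16 + 25 + 16 = 57
Coefficient = -1/57
In lowest terms: -1/57


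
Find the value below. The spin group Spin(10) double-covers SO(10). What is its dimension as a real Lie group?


Spin(n) double-covers SO(n); both have Lie algebra so(n) of dimension n(n-1)/2.
n = 10
n(n-1) = 10 * 9 = 90
dim Spin(10) = 90/2 = 45


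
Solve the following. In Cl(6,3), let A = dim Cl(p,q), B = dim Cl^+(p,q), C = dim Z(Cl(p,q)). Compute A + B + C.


n = 6 + 3 = 9
Total dim = 2^9 = 512
Even subalgebra dim = 2^8 = 256
n is odd, so center dim = 2
Sum = 512 + 256 + 2 = 770


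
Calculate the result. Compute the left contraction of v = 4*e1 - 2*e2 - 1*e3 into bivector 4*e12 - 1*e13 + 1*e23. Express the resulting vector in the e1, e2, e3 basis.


Left contraction v _| B = <vB>_1 (grade-1 part of the geometric product vB).
Using e1_|e12 = e2, e2_|e12 = -e1, e1_|e13 = e3, e3_|e13 = -e1, e2_|e23 = e3, e3_|e23 = -e2:
e1 coeff: -v2*b12 - v3*b13 = -(-2)*(4) - (-1)*(-1) = 7
e2 coeff: v1*b12 - v3*b23 = (4)*(4) - (-1)*(1) = 17
e3 coeff: v1*b13 + v2*b23 = (4)*(-1) + (-2)*(1) = -6
v _| B = 7*e1 + 17*e2 - 6*e3


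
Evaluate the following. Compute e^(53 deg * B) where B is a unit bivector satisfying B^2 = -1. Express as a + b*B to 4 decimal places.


For a unit bivector B with B^2 = -1, the exponential series gives
e^(theta*B) = cos(theta) + sin(theta)*B (the GA analogue of Euler's formula).
theta = 53 degrees = 0.925025 rad
cos(53 deg) = 0.6018
sin(53 deg) = 0.7986
exp(theta*B) = 0.6018 + 0.7986*B


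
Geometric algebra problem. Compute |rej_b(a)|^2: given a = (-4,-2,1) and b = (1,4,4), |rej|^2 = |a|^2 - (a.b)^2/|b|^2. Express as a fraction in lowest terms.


|a|^2 = (-4)^2 + (-2)^2 + 1^2 = 21
|b|^2 = 1^2 + 4^2 + 4^2 = 33
a . b = (-4)*1 + (-2)*4 + 1*4 = -8
(a.b)^2 = (-8)^2 = 64
|rej|^2 = 21 - 64/33
= (693 - 64)/33
= 629/33
In lowest terms: 629/33


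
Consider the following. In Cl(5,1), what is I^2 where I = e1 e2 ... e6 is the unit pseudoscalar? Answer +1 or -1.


The pseudoscalar I = e1...e_n (product of all n generators) of Cl(p,q) satisfies I^2 = (-1)^(q + n(n-1)/2).
p = 5, q = 1, n = p + q = 6
n(n-1)/2 = 6 * 5 / 2 = 15
Exponent = q + n(n-1)/2 = 1 + 15 = 16
I^2 = (-1)^16 = +1


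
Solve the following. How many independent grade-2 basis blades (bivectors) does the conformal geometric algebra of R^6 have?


The conformal model of R^6 uses Cl(7,1) with m = 6 + 2 = 8 generators.
Number of grade-2 blades = C(m, 2) = C(8, 2)
= 8*7/2 = 28


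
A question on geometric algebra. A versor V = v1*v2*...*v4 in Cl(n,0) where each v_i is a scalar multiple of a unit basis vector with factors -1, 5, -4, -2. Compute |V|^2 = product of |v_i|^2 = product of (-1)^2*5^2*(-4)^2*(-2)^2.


Each vector v_i has |v_i|^2 = s_i^2
Squared scales: (-1)^2 = 1, 5^2 = 25, (-4)^2 = 16, (-2)^2 = 4
|V|^2 = 1 * 25 * 16 * 4
= 1600


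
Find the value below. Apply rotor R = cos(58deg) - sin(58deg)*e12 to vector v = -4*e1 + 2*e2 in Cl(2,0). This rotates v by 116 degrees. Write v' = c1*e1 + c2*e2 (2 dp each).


Rotor R = cos(58deg) - sin(58deg)*e12
Rotation angle theta = 2 * 58 = 116 degrees
v' = R*v*~R rotates v by theta.
cos(116deg) = -0.4384, sin(116deg) = 0.8988
v'_1 = -4*cos(116deg) - 2*sin(116deg)
= -4*(-0.4384) - 2*0.8988
= -0.04
v'_2 = -4*sin(116deg) + 2*cos(116deg)
= -4*0.8988 + 2*(-0.4384)
= -4.47
v' = -0.04*e1 - 4.47*e2


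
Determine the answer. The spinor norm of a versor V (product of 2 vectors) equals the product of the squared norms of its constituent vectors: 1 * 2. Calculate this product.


Spinor norm N(V) = |v1|^2 * |v2|^2 * ... * |v2|^2
= 1 * 2
Running product: 1, 2
N(V) = 2


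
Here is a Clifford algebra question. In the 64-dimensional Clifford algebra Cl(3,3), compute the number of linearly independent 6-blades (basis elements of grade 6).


Number of grade-k basis blades in Cl(p,q) with n = p + q is C(n, k).
n = 3 + 3 = 6
C(6, 6) = 6! / (6! * 0!)
= 720 / (720 * 1)
= 1


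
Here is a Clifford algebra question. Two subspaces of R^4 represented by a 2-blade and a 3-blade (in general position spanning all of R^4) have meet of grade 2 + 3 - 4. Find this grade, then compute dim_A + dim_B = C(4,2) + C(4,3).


Meet grade = grade(A) + grade(B) - n
= 2 + 3 - 4 = 1
C(4,2) = 6
C(4,3) = 4
dim_A + dim_B = 6 + 4 = 10


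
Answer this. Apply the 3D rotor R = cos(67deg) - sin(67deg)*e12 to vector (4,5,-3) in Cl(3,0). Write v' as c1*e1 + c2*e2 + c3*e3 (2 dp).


Rotor R = cos(67deg) - sin(67deg)*e12
Rotation angle theta = 2 * 67 = 134 degrees in the e12 plane (e1 -> e2).
The component perpendicular to the plane (e3) is invariant: v'_3 = v3 = -3.00
cos(134deg) = -0.6947, sin(134deg) = 0.7193
v'_1 = v1*cos(theta) - v2*sin(theta) = 4*(-0.6947) - 5*0.7193 = -6.38
v'_2 = v1*sin(theta) + v2*cos(theta) = 4*0.7193 + 5*(-0.6947) = -0.60
v' = -6.38*e1 - 0.60*e2 - 3.00*e3


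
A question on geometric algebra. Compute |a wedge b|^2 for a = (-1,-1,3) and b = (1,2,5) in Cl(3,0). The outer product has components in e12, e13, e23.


a wedge b = (a1*b2 - a2*b1)*e12 + (a1*b3 - a3*b1)*e13 + (a2*b3 - a3*b2)*e23
e12 coeff: (-1)*2 - (-1)*1 = -2 - (-1) = -1
e13 coeff: (-1)*5 - 3*1 = -5 - 3 = -8
e23 coeff: (-1)*5 - 3*2 = -5 - 6 = -11
|a wedge b|^2 = (-1)^2 + (-8)^2 + (-11)^2
= 1 + 64 + 121
= 186
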